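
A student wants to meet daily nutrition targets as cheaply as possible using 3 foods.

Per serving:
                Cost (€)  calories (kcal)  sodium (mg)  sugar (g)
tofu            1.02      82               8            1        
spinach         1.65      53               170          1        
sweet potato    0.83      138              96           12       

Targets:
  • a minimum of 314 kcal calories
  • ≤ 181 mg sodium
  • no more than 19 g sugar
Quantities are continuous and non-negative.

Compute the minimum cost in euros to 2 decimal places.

Treat it as an LP. Let x1 = servings of tofu, x2 = servings of spinach, x3 = servings of sweet potato.
Minimise 1.02x1 + 1.65x2 + 0.83x3 subject to:
  82x1 + 53x2 + 138x3 ≥ 314   (calories)
  8x1 + 170x2 + 96x3 ≤ 181   (sodium)
  1x1 + 1x2 + 12x3 ≤ 19   (sugar)
  x1, x2, x3 ≥ 0.
The minimum-cost mix takes nothing from spinach — only tofu, sweet potato. Binding constraints: calories and sugar.
So tofu = 1.355 servings, sweet potato = 1.47 servings.
Total cost: 1.02·1.355 + 0.83·1.47 = 2.6022.

€2.60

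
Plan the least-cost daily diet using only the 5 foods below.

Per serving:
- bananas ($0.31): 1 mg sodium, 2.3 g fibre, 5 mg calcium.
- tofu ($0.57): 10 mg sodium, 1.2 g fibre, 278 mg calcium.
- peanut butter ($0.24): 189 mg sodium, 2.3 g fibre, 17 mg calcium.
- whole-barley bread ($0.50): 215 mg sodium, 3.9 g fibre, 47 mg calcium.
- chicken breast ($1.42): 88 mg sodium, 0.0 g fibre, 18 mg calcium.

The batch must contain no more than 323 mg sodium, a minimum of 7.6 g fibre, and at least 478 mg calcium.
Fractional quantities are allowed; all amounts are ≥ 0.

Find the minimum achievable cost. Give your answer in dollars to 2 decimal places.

Let x1 = servings of bananas, x2 = servings of tofu, x3 = servings of peanut butter, x4 = servings of whole-barley bread, x5 = servings of chicken breast.
Minimize 0.31x1 + 0.57x2 + 0.24x3 + 0.5x4 + 1.42x5 subject to:
  1x1 + 10x2 + 189x3 + 215x4 + 88x5 ≤ 323   (sodium)
  2.3x1 + 1.2x2 + 2.3x3 + 3.9x4 ≥ 7.6   (fibre)
  5x1 + 278x2 + 17x3 + 47x4 + 18x5 ≥ 478   (calcium)
  x1, x2, x3, x4, x5 ≥ 0.
At the optimum only bananas, tofu, peanut butter are positive (whole-barley bread, chicken breast = 0). Binding constraints: sodium, fibre, calcium.
Solving gives x1 = 0.8473, x2 = 1.605, x3 = 1.62.
Total cost: 0.31·0.8473 + 0.57·1.605 + 0.24·1.62 = 1.5663.

$1.57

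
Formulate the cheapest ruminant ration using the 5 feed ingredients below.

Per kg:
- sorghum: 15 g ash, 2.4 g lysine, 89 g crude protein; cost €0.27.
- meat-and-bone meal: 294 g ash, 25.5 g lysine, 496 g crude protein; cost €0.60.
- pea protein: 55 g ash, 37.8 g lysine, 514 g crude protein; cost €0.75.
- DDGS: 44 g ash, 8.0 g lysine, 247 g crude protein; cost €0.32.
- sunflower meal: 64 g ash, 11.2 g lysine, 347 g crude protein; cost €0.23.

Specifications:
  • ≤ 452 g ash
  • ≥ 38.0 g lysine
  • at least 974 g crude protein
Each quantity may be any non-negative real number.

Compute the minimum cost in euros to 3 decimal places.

€0.772

This is a linear program. Let x1 = kg of sorghum, x2 = kg of meat-and-bone meal, x3 = kg of pea protein, x4 = kg of DDGS, x5 = kg of sunflower meal.
min 0.27x1 + 0.6x2 + 0.75x3 + 0.32x4 + 0.23x5 with:
  15x1 + 294x2 + 55x3 + 44x4 + 64x5 ≤ 452   (ash)
  2.4x1 + 25.5x2 + 37.8x3 + 8x4 + 11.2x5 ≥ 38   (lysine)
  89x1 + 496x2 + 514x3 + 247x4 + 347x5 ≥ 974   (crude protein)
  x1, x2, x3, x4, x5 ≥ 0.
At the optimum only pea protein, sunflower meal are positive (sorghum, meat-and-bone meal, DDGS = 0). There the lysine and crude protein constraints are tight.
Optimal quantities: pea protein = 0.3094 kg, sunflower meal = 2.349 kg.
Total cost: 0.75·0.3094 + 0.23·2.349 = 0.77232.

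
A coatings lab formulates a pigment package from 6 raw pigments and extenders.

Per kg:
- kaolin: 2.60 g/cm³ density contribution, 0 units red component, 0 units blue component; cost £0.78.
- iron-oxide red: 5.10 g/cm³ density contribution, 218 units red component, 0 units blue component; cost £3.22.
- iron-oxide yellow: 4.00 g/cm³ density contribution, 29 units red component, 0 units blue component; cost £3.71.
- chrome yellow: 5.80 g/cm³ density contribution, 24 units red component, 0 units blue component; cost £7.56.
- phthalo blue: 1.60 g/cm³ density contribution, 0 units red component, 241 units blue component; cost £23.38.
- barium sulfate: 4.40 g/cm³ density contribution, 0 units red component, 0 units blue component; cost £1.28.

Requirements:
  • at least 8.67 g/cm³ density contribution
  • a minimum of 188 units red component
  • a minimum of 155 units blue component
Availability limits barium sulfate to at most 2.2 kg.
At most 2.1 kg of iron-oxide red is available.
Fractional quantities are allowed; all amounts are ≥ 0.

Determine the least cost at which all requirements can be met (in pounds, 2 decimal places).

£18.76

Set it up as a linear program. Let x1 = kg of kaolin, x2 = kg of iron-oxide red, x3 = kg of iron-oxide yellow, x4 = kg of chrome yellow, x5 = kg of phthalo blue, x6 = kg of barium sulfate.
min 0.78x1 + 3.22x2 + 3.71x3 + 7.56x4 + 23.38x5 + 1.28x6 subject to:
  2.6x1 + 5.1x2 + 4x3 + 5.8x4 + 1.6x5 + 4.4x6 ≥ 8.67   (density contribution)
  218x2 + 29x3 + 24x4 ≥ 188   (red component)
  241x5 ≥ 155   (blue component)
  x6 ≤ 2.2
  x2 ≤ 2.1
  x1, x2, x3, x4, x5, x6 ≥ 0.
The cheapest feasible vertex uses only iron-oxide red, phthalo blue, barium sulfate; kaolin, iron-oxide yellow, chrome yellow are not used. There the density contribution, red component, blue component constraints are tight.
That vertex is x2 = 0.8624, x5 = 0.6432, x6 = 0.737.
Objective = 3.22·0.8624 + 23.38·0.6432 + 1.28·0.737 = 18.7583.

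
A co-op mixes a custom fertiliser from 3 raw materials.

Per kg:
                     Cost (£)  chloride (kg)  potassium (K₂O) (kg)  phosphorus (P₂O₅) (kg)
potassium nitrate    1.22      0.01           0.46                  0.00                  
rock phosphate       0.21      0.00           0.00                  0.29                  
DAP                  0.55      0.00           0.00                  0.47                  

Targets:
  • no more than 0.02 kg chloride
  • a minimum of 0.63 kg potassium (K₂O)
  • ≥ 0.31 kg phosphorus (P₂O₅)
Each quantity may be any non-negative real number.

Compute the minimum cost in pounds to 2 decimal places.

Treat it as an LP. Let x1 = kg of potassium nitrate, x2 = kg of rock phosphate, x3 = kg of DAP.
Minimize 1.22x1 + 0.21x2 + 0.55x3 subject to:
  0.01x1 ≤ 0.02   (chloride)
  0.46x1 ≥ 0.63   (potassium (K₂O))
  0.29x2 + 0.47x3 ≥ 0.31   (phosphorus (P₂O₅))
  x1, x2, x3 ≥ 0.
The minimum-cost mix takes nothing from DAP — only potassium nitrate, rock phosphate. The potassium (K₂O) and phosphorus (P₂O₅) requirements are met with equality.
Optimal quantities: potassium nitrate = 1.37 kg, rock phosphate = 1.069 kg.
Total cost: 1.22·1.37 + 0.21·1.069 = 1.8959.

£1.90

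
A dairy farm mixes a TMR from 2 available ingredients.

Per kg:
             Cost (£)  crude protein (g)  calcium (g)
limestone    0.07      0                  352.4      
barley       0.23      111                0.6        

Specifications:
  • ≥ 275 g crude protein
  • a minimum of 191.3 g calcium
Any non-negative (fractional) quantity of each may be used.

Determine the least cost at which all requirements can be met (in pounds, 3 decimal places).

£0.608

Let x1 = kg of limestone, x2 = kg of barley.
min 0.07x1 + 0.23x2 with:
  111x2 ≥ 275   (crude protein)
  352.4x1 + 0.6x2 ≥ 191.3   (calcium)
  x1, x2 ≥ 0.
Both inputs are positive at the optimum. Binding constraints: crude protein and calcium.
Optimal quantities: limestone = 0.53863 kg, barley = 2.4775 kg.
Cost = 0.07·0.53863 + 0.23·2.4775 = 0.60753.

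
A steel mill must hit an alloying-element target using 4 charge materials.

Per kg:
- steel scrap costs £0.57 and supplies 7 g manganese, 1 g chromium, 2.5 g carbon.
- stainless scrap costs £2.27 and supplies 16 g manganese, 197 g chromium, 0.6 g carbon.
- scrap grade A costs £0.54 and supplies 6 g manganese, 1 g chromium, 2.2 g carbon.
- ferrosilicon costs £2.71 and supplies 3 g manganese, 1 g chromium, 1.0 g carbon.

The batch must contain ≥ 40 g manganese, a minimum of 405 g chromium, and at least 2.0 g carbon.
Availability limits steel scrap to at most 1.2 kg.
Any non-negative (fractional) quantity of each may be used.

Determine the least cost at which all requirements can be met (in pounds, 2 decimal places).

Treat it as an LP. Let x1 = kg of steel scrap, x2 = kg of stainless scrap, x3 = kg of scrap grade A, x4 = kg of ferrosilicon.
Minimise 0.57x1 + 2.27x2 + 0.54x3 + 2.71x4 with:
  7x1 + 16x2 + 6x3 + 3x4 ≥ 40   (manganese)
  1x1 + 197x2 + 1x3 + 1x4 ≥ 405   (chromium)
  2.5x1 + 0.6x2 + 2.2x3 + 1x4 ≥ 2   (carbon)
  x1 ≤ 1.2
  x1, x2, x3, x4 ≥ 0.
The cheapest feasible vertex uses only steel scrap, stainless scrap; scrap grade A, ferrosilicon are not used. Binding constraints: manganese and chromium.
So steel scrap = 1.027 kg, stainless scrap = 2.051 kg.
Cost = 0.57·1.027 + 2.27·2.051 = 5.2412.

£5.24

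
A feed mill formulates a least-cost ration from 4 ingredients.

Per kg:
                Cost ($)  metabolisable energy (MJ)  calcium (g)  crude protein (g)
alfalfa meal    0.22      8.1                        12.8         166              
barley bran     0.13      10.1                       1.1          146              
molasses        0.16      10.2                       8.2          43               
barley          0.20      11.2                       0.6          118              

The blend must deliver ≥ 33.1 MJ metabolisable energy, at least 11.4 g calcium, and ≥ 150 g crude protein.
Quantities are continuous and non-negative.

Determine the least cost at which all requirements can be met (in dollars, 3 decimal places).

This is a linear program. Let x1 = kg of alfalfa meal, x2 = kg of barley bran, x3 = kg of molasses, x4 = kg of barley.
min 0.22x1 + 0.13x2 + 0.16x3 + 0.2x4 with:
  8.1x1 + 10.1x2 + 10.2x3 + 11.2x4 ≥ 33.1   (metabolisable energy)
  12.8x1 + 1.1x2 + 8.2x3 + 0.6x4 ≥ 11.4   (calcium)
  166x1 + 146x2 + 43x3 + 118x4 ≥ 150   (crude protein)
  x1, x2, x3, x4 ≥ 0.
The optimal basis is {barley bran, molasses}; alfalfa meal, barley drop out. Binding constraints: metabolisable energy and calcium.
Optimal quantities: barley bran = 2.167 kg, molasses = 1.1 kg.
Cost = 0.13·2.167 + 0.16·1.1 = 0.45771.

$0.458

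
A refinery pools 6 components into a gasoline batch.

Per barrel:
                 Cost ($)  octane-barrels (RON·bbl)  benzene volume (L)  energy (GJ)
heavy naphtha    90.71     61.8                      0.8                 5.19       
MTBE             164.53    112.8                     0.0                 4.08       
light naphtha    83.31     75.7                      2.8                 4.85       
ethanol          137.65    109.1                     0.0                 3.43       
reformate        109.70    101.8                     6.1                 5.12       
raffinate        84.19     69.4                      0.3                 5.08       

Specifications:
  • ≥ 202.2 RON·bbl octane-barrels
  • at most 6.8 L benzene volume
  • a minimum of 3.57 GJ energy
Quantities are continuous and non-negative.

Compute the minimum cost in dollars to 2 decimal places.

$224.87

Let x1 = barrels of heavy naphtha, x2 = barrels of MTBE, x3 = barrels of light naphtha, x4 = barrels of ethanol, x5 = barrels of reformate, x6 = barrels of raffinate.
Minimize 90.71x1 + 164.53x2 + 83.31x3 + 137.65x4 + 109.7x5 + 84.19x6 subject to:
  61.8x1 + 112.8x2 + 75.7x3 + 109.1x4 + 101.8x5 + 69.4x6 ≥ 202.2   (octane-barrels)
  0.8x1 + 2.8x3 + 6.1x5 + 0.3x6 ≤ 6.8   (benzene volume)
  5.19x1 + 4.08x2 + 4.85x3 + 3.43x4 + 5.12x5 + 5.08x6 ≥ 3.57   (energy)
  x1, x2, x3, x4, x5, x6 ≥ 0.
At the optimum only light naphtha, raffinate are positive (heavy naphtha, MTBE, ethanol, reformate = 0). Binding constraints: octane-barrels and benzene volume.
Optimal quantities: light naphtha = 2.3965 barrels, raffinate = 0.29952 barrels.
Cost = 83.31·2.3965 + 84.19·0.29952 = 224.8690.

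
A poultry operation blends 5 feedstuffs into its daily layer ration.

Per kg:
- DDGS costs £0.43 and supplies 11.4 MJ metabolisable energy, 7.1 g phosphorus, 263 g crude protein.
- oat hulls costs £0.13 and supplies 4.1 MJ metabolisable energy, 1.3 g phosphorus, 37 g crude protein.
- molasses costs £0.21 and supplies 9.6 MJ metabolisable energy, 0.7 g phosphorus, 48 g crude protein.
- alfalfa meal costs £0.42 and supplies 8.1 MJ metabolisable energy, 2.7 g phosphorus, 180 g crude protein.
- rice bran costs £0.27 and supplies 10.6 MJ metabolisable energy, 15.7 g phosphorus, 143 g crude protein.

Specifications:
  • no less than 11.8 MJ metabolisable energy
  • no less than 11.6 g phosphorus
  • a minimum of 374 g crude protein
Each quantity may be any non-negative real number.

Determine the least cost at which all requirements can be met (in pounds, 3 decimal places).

£0.616

Treat it as an LP. Let x1 = kg of DDGS, x2 = kg of oat hulls, x3 = kg of molasses, x4 = kg of alfalfa meal, x5 = kg of rice bran.
Minimize 0.43x1 + 0.13x2 + 0.21x3 + 0.42x4 + 0.27x5 subject to:
  11.4x1 + 4.1x2 + 9.6x3 + 8.1x4 + 10.6x5 ≥ 11.8   (metabolisable energy)
  7.1x1 + 1.3x2 + 0.7x3 + 2.7x4 + 15.7x5 ≥ 11.6   (phosphorus)
  263x1 + 37x2 + 48x3 + 180x4 + 143x5 ≥ 374   (crude protein)
  x1, x2, x3, x4, x5 ≥ 0.
The optimal basis is {DDGS, rice bran}; oat hulls, molasses, alfalfa meal drop out. There the phosphorus and crude protein constraints are tight.
Solving gives x1 = 1.353, x5 = 0.127.
Cost = 0.43·1.353 + 0.27·0.127 = 0.61608.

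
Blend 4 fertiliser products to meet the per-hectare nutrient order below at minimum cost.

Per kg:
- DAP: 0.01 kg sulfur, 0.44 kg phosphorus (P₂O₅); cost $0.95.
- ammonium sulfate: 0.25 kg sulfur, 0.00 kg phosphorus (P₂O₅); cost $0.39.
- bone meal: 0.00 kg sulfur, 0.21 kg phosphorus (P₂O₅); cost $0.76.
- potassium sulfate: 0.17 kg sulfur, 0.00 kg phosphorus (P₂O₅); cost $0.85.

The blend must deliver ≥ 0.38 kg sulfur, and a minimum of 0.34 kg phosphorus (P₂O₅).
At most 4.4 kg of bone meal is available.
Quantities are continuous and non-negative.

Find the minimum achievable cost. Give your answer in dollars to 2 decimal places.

$1.31

Let x1 = kg of DAP, x2 = kg of ammonium sulfate, x3 = kg of bone meal, x4 = kg of potassium sulfate.
min 0.95x1 + 0.39x2 + 0.76x3 + 0.85x4 subject to:
  0.01x1 + 0.25x2 + 0.17x4 ≥ 0.38   (sulfur)
  0.44x1 + 0.21x3 ≥ 0.34   (phosphorus (P₂O₅))
  x3 ≤ 4.4
  x1, x2, x3, x4 ≥ 0.
The minimum-cost mix takes nothing from bone meal, potassium sulfate — only DAP, ammonium sulfate. The sulfur and phosphorus (P₂O₅) requirements are met with equality.
That vertex is x1 = 0.7727, x2 = 1.489.
Hence cost = 0.95·0.7727 + 0.39·1.489 = $1.3148.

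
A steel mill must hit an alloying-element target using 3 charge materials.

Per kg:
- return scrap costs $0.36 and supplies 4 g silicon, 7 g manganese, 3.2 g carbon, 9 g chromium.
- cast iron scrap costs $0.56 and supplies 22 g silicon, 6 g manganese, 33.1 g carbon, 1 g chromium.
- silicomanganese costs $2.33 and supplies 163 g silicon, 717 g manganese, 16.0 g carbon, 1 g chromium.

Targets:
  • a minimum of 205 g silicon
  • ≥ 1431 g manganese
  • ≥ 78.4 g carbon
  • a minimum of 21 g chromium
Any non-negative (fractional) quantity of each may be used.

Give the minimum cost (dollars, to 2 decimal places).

Let x1 = kg of return scrap, x2 = kg of cast iron scrap, x3 = kg of silicomanganese.
min 0.36x1 + 0.56x2 + 2.33x3 with:
  4x1 + 22x2 + 163x3 ≥ 205   (silicon)
  7x1 + 6x2 + 717x3 ≥ 1431   (manganese)
  3.2x1 + 33.1x2 + 16x3 ≥ 78.4   (carbon)
  9x1 + 1x2 + 1x3 ≥ 21   (chromium)
  x1, x2, x3 ≥ 0.
The optimal mix uses every input. There the manganese, carbon, chromium constraints are tight.
So return scrap = 1.979 kg, cast iron scrap = 1.227 kg, silicomanganese = 1.966 kg.
Hence cost = 0.36·1.979 + 0.56·1.227 + 2.33·1.966 = $5.9803.

$5.98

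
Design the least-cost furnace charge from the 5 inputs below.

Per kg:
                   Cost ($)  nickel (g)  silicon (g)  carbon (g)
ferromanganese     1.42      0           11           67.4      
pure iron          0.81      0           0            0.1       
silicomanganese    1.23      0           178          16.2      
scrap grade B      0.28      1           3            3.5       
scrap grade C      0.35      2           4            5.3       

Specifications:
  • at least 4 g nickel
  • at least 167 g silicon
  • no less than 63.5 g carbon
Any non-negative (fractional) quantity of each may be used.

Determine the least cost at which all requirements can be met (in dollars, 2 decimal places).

$2.58

Let x1 = kg of ferromanganese, x2 = kg of pure iron, x3 = kg of silicomanganese, x4 = kg of scrap grade B, x5 = kg of scrap grade C.
Minimise 1.42x1 + 0.81x2 + 1.23x3 + 0.28x4 + 0.35x5 s.t.:
  1x4 + 2x5 ≥ 4   (nickel)
  11x1 + 178x3 + 3x4 + 4x5 ≥ 167   (silicon)
  67.4x1 + 0.1x2 + 16.2x3 + 3.5x4 + 5.3x5 ≥ 63.5   (carbon)
  x1, x2, x3, x4, x5 ≥ 0.
The optimal basis is {ferromanganese, silicomanganese, scrap grade C}; pure iron, scrap grade B drop out. There the nickel, silicon, carbon constraints are tight.
Solving gives x1 = 0.5788, x3 = 0.8575, x5 = 2.
Hence cost = 1.42·0.5788 + 1.23·0.8575 + 0.35·2 = $2.5766.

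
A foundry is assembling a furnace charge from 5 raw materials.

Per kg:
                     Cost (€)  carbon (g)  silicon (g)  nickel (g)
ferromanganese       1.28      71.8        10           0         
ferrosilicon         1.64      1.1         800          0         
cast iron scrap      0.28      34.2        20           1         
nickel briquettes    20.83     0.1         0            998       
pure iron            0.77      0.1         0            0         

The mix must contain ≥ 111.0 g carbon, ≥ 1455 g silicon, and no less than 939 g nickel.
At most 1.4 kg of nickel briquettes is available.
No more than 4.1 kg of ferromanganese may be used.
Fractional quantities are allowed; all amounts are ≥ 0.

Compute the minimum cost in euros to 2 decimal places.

Treat it as an LP. Let x1 = kg of ferromanganese, x2 = kg of ferrosilicon, x3 = kg of cast iron scrap, x4 = kg of nickel briquettes, x5 = kg of pure iron.
min 1.28x1 + 1.64x2 + 0.28x3 + 20.83x4 + 0.77x5 with:
  71.8x1 + 1.1x2 + 34.2x3 + 0.1x4 + 0.1x5 ≥ 111   (carbon)
  10x1 + 800x2 + 20x3 ≥ 1455   (silicon)
  1x3 + 998x4 ≥ 939   (nickel)
  x4 ≤ 1.4
  x1 ≤ 4.1
  x1, x2, x3, x4, x5 ≥ 0.
The cheapest feasible vertex uses only ferrosilicon, cast iron scrap, nickel briquettes; ferromanganese, pure iron are not used. Binding constraints: carbon, silicon, nickel.
Solving gives x2 = 1.739, x3 = 3.187, x4 = 0.9377.
Objective = 1.64·1.739 + 0.28·3.187 + 20.83·0.9377 = 23.2766.

€23.28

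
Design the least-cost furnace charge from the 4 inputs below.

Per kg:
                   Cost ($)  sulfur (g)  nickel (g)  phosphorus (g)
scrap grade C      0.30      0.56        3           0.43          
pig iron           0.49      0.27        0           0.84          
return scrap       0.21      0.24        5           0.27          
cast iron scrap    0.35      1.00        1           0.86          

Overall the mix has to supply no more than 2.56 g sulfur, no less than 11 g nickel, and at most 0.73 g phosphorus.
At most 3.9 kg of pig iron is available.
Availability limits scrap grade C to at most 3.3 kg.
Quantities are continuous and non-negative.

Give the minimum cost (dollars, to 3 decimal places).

This is a linear program. Let x1 = kg of scrap grade C, x2 = kg of pig iron, x3 = kg of return scrap, x4 = kg of cast iron scrap.
min 0.3x1 + 0.49x2 + 0.21x3 + 0.35x4 s.t.:
  0.56x1 + 0.27x2 + 0.24x3 + 1x4 ≤ 2.56   (sulfur)
  3x1 + 5x3 + 1x4 ≥ 11   (nickel)
  0.43x1 + 0.84x2 + 0.27x3 + 0.86x4 ≤ 0.73   (phosphorus)
  x2 ≤ 3.9
  x1 ≤ 3.3
  x1, x2, x3, x4 ≥ 0.
The optimal basis is {return scrap}; scrap grade C, pig iron, cast iron scrap drop out. The nickel requirement is met with equality.
That vertex is x3 = 2.2.
Cost = 0.21·2.2 = 0.46200.

$0.462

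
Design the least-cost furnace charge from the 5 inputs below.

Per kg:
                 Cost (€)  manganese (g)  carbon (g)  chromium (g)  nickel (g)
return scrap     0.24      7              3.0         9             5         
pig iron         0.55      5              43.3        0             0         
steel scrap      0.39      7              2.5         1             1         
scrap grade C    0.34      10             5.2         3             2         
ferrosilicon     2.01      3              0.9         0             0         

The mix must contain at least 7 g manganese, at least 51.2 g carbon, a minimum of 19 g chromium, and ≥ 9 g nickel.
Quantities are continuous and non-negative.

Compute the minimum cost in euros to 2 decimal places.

€1.08

Let x1 = kg of return scrap, x2 = kg of pig iron, x3 = kg of steel scrap, x4 = kg of scrap grade C, x5 = kg of ferrosilicon.
Minimize 0.24x1 + 0.55x2 + 0.39x3 + 0.34x4 + 2.01x5 with:
  7x1 + 5x2 + 7x3 + 10x4 + 3x5 ≥ 7   (manganese)
  3x1 + 43.3x2 + 2.5x3 + 5.2x4 + 0.9x5 ≥ 51.2   (carbon)
  9x1 + 1x3 + 3x4 ≥ 19   (chromium)
  5x1 + 1x3 + 2x4 ≥ 9   (nickel)
  x1, x2, x3, x4, x5 ≥ 0.
At the optimum only return scrap, pig iron are positive (steel scrap, scrap grade C, ferrosilicon = 0). There the carbon and chromium constraints are tight.
Optimal quantities: return scrap = 2.111 kg, pig iron = 1.036 kg.
Cost = 0.24·2.111 + 0.55·1.036 = 1.0764.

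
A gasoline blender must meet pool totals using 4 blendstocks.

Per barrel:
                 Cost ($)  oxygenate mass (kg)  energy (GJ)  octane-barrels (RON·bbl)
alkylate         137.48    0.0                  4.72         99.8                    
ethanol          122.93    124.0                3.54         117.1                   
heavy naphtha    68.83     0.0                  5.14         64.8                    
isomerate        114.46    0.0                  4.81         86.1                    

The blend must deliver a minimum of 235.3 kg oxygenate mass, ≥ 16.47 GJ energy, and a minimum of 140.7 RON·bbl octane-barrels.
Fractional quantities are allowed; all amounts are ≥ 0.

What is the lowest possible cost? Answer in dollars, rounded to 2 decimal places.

Treat it as an LP. Let x1 = barrels of alkylate, x2 = barrels of ethanol, x3 = barrels of heavy naphtha, x4 = barrels of isomerate.
Minimise 137.48x1 + 122.93x2 + 68.83x3 + 114.46x4 with:
  124x2 ≥ 235.3   (oxygenate mass)
  4.72x1 + 3.54x2 + 5.14x3 + 4.81x4 ≥ 16.47   (energy)
  99.8x1 + 117.1x2 + 64.8x3 + 86.1x4 ≥ 140.7   (octane-barrels)
  x1, x2, x3, x4 ≥ 0.
The cheapest feasible vertex uses only ethanol, heavy naphtha; alkylate, isomerate are not used. The oxygenate mass and energy requirements are met with equality.
Optimal quantities: ethanol = 1.8976 barrels, heavy naphtha = 1.8974 barrels.
Objective = 122.93·1.8976 + 68.83·1.8974 = 363.8700.

$363.87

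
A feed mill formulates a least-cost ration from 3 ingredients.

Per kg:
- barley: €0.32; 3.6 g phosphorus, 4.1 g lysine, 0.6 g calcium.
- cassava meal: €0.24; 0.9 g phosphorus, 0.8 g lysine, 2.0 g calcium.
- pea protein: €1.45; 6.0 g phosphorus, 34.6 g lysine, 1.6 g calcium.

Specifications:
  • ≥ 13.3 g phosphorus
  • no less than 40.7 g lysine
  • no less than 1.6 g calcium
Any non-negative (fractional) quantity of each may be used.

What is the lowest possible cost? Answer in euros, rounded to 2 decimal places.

Set it up as a linear program. Let x1 = kg of barley, x2 = kg of cassava meal, x3 = kg of pea protein.
Minimise 0.32x1 + 0.24x2 + 1.45x3 subject to:
  3.6x1 + 0.9x2 + 6x3 ≥ 13.3   (phosphorus)
  4.1x1 + 0.8x2 + 34.6x3 ≥ 40.7   (lysine)
  0.6x1 + 2x2 + 1.6x3 ≥ 1.6   (calcium)
  x1, x2, x3 ≥ 0.
The optimal basis is {barley, pea protein}; cassava meal drops out. The phosphorus and lysine requirements are met with equality.
Optimal quantities: barley = 2.161 kg, pea protein = 0.9203 kg.
Total cost: 0.32·2.161 + 1.45·0.9203 = 2.0260.

€2.03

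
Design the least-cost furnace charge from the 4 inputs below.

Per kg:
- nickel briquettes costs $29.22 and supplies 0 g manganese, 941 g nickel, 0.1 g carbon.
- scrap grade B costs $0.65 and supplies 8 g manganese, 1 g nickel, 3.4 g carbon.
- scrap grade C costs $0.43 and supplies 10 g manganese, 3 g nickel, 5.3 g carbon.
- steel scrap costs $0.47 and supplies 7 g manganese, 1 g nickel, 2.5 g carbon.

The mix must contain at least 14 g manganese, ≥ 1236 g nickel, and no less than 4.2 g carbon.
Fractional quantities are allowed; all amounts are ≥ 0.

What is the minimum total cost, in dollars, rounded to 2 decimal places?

$38.85

Let x1 = kg of nickel briquettes, x2 = kg of scrap grade B, x3 = kg of scrap grade C, x4 = kg of steel scrap.
min 29.22x1 + 0.65x2 + 0.43x3 + 0.47x4 subject to:
  8x2 + 10x3 + 7x4 ≥ 14   (manganese)
  941x1 + 1x2 + 3x3 + 1x4 ≥ 1236   (nickel)
  0.1x1 + 3.4x2 + 5.3x3 + 2.5x4 ≥ 4.2   (carbon)
  x1, x2, x3, x4 ≥ 0.
The minimum-cost mix takes nothing from scrap grade B, steel scrap — only nickel briquettes, scrap grade C. The manganese and nickel requirements are met with equality.
So nickel briquettes = 1.309 kg, scrap grade C = 1.4 kg.
Objective = 29.22·1.309 + 0.43·1.4 = 38.8510.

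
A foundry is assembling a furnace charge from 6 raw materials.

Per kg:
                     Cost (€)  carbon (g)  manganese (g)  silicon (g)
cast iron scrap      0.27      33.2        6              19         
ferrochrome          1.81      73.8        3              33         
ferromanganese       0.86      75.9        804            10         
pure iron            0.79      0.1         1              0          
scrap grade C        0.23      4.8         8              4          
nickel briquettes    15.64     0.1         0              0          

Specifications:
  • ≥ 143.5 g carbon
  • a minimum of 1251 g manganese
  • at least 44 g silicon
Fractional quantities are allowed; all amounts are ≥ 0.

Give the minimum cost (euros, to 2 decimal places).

Set it up as a linear program. Let x1 = kg of cast iron scrap, x2 = kg of ferrochrome, x3 = kg of ferromanganese, x4 = kg of pure iron, x5 = kg of scrap grade C, x6 = kg of nickel briquettes.
min 0.27x1 + 1.81x2 + 0.86x3 + 0.79x4 + 0.23x5 + 15.64x6 subject to:
  33.2x1 + 73.8x2 + 75.9x3 + 0.1x4 + 4.8x5 + 0.1x6 ≥ 143.5   (carbon)
  6x1 + 3x2 + 804x3 + 1x4 + 8x5 ≥ 1251   (manganese)
  19x1 + 33x2 + 10x3 + 4x5 ≥ 44   (silicon)
  x1, x2, x3, x4, x5, x6 ≥ 0.
The optimal basis is {cast iron scrap, ferromanganese}; ferrochrome, pure iron, scrap grade C, nickel briquettes drop out. Binding constraints: manganese and silicon.
Solving gives x1 = 1.503, x3 = 1.545.
Total cost: 0.27·1.503 + 0.86·1.545 = 1.7345.

€1.73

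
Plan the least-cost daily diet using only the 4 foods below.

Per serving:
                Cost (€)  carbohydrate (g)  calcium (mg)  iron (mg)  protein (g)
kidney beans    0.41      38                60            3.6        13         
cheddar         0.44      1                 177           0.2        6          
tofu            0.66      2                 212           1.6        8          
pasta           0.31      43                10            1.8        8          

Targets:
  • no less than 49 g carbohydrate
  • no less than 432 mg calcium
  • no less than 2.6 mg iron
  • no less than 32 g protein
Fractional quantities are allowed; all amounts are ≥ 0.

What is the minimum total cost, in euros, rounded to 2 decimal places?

€1.49

Let x1 = servings of kidney beans, x2 = servings of cheddar, x3 = servings of tofu, x4 = servings of pasta.
min 0.41x1 + 0.44x2 + 0.66x3 + 0.31x4 s.t.:
  38x1 + 1x2 + 2x3 + 43x4 ≥ 49   (carbohydrate)
  60x1 + 177x2 + 212x3 + 10x4 ≥ 432   (calcium)
  3.6x1 + 0.2x2 + 1.6x3 + 1.8x4 ≥ 2.6   (iron)
  13x1 + 6x2 + 8x3 + 8x4 ≥ 32   (protein)
  x1, x2, x3, x4 ≥ 0.
The cheapest feasible vertex uses only kidney beans, cheddar; tofu, pasta are not used. Binding constraints: calcium and protein.
That vertex is x1 = 1.583, x2 = 1.904.
Hence cost = 0.41·1.583 + 0.44·1.904 = €1.4868.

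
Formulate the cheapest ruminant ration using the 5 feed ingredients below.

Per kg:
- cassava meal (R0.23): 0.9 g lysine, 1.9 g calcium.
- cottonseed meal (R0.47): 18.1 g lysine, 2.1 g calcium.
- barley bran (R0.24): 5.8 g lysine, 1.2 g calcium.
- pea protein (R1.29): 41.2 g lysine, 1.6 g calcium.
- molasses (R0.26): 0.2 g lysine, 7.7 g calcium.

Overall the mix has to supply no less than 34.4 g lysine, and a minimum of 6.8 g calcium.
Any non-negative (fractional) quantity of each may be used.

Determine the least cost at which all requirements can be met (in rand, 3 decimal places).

Set it up as a linear program. Let x1 = kg of cassava meal, x2 = kg of cottonseed meal, x3 = kg of barley bran, x4 = kg of pea protein, x5 = kg of molasses.
Minimise 0.23x1 + 0.47x2 + 0.24x3 + 1.29x4 + 0.26x5 s.t.:
  0.9x1 + 18.1x2 + 5.8x3 + 41.2x4 + 0.2x5 ≥ 34.4   (lysine)
  1.9x1 + 2.1x2 + 1.2x3 + 1.6x4 + 7.7x5 ≥ 6.8   (calcium)
  x1, x2, x3, x4, x5 ≥ 0.
The optimal basis is {cottonseed meal, molasses}; cassava meal, barley bran, pea protein drop out. The lysine and calcium requirements are met with equality.
Solving gives x2 = 1.8965, x5 = 0.36589.
Hence cost = 0.47·1.8965 + 0.26·0.36589 = R0.98649.

R0.986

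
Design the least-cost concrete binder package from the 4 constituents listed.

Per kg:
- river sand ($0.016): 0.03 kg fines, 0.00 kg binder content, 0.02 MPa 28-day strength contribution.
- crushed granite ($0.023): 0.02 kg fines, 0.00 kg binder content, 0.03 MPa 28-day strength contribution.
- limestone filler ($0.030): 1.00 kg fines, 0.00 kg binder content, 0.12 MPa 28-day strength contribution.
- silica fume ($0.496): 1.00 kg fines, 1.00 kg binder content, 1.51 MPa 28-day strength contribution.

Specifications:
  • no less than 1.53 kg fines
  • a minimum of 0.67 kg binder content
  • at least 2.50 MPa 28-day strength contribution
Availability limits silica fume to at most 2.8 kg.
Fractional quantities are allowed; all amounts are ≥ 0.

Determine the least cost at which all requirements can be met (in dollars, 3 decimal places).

$0.704

Let x1 = kg of river sand, x2 = kg of crushed granite, x3 = kg of limestone filler, x4 = kg of silica fume.
min 0.016x1 + 0.023x2 + 0.03x3 + 0.496x4 s.t.:
  0.03x1 + 0.02x2 + 1x3 + 1x4 ≥ 1.53   (fines)
  1x4 ≥ 0.67   (binder content)
  0.02x1 + 0.03x2 + 0.12x3 + 1.51x4 ≥ 2.5   (28-day strength contribution)
  x4 ≤ 2.8
  x1, x2, x3, x4 ≥ 0.
The optimal basis is {limestone filler, silica fume}; river sand, crushed granite drop out. The binder content and 28-day strength contribution requirements are met with equality.
That vertex is x3 = 12.4, x4 = 0.67.
Objective = 0.03·12.4 + 0.496·0.67 = 0.70432.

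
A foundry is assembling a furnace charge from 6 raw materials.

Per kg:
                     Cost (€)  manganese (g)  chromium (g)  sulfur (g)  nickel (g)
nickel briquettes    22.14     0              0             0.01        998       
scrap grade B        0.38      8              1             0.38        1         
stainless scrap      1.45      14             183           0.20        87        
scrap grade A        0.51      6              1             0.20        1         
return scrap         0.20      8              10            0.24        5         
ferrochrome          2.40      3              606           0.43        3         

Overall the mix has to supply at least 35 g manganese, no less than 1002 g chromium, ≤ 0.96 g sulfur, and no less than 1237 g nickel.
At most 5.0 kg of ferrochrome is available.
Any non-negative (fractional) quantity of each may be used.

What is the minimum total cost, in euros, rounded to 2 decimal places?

Set it up as a linear program. Let x1 = kg of nickel briquettes, x2 = kg of scrap grade B, x3 = kg of stainless scrap, x4 = kg of scrap grade A, x5 = kg of return scrap, x6 = kg of ferrochrome.
Minimise 22.14x1 + 0.38x2 + 1.45x3 + 0.51x4 + 0.2x5 + 2.4x6 with:
  8x2 + 14x3 + 6x4 + 8x5 + 3x6 ≥ 35   (manganese)
  1x2 + 183x3 + 1x4 + 10x5 + 606x6 ≥ 1002   (chromium)
  0.01x1 + 0.38x2 + 0.2x3 + 0.2x4 + 0.24x5 + 0.43x6 ≤ 0.96   (sulfur)
  998x1 + 1x2 + 87x3 + 1x4 + 5x5 + 3x6 ≥ 1237   (nickel)
  x6 ≤ 5
  x1, x2, x3, x4, x5, x6 ≥ 0.
The cheapest feasible vertex uses only nickel briquettes, stainless scrap, ferrochrome; scrap grade B, scrap grade A, return scrap are not used. There the chromium, sulfur, nickel constraints are tight.
That vertex is x1 = 0.9398, x3 = 3.416, x6 = 0.622.
Hence cost = 22.14·0.9398 + 1.45·3.416 + 2.4·0.622 = €27.2532.

€27.25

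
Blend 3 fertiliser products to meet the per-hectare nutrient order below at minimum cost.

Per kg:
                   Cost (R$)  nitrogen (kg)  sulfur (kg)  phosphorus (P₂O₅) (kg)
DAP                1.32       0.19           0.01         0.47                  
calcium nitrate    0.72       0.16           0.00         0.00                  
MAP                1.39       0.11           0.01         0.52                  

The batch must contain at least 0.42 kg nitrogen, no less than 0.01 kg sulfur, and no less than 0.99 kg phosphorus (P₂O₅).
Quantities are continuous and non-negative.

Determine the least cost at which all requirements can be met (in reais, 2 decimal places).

Treat it as an LP. Let x1 = kg of DAP, x2 = kg of calcium nitrate, x3 = kg of MAP.
min 1.32x1 + 0.72x2 + 1.39x3 with:
  0.19x1 + 0.16x2 + 0.11x3 ≥ 0.42   (nitrogen)
  0.01x1 + 0.01x3 ≥ 0.01   (sulfur)
  0.47x1 + 0.52x3 ≥ 0.99   (phosphorus (P₂O₅))
  x1, x2, x3 ≥ 0.
At the optimum only DAP, calcium nitrate are positive (MAP = 0). The nitrogen and phosphorus (P₂O₅) requirements are met with equality.
That vertex is x1 = 2.106, x2 = 0.1237.
Hence cost = 1.32·2.106 + 0.72·0.1237 = R$2.8690.

R$2.87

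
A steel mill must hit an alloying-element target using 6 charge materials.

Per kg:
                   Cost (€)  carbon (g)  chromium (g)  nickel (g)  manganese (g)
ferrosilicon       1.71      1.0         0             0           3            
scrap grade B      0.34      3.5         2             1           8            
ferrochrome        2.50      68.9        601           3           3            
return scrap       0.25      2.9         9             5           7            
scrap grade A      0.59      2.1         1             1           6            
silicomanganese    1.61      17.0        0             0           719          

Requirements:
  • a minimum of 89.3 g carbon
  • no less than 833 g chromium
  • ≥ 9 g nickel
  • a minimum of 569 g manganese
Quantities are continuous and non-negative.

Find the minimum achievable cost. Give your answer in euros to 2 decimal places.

€4.92

Treat it as an LP. Let x1 = kg of ferrosilicon, x2 = kg of scrap grade B, x3 = kg of ferrochrome, x4 = kg of return scrap, x5 = kg of scrap grade A, x6 = kg of silicomanganese.
min 1.71x1 + 0.34x2 + 2.5x3 + 0.25x4 + 0.59x5 + 1.61x6 s.t.:
  1x1 + 3.5x2 + 68.9x3 + 2.9x4 + 2.1x5 + 17x6 ≥ 89.3   (carbon)
  2x2 + 601x3 + 9x4 + 1x5 ≥ 833   (chromium)
  1x2 + 3x3 + 5x4 + 1x5 ≥ 9   (nickel)
  3x1 + 8x2 + 3x3 + 7x4 + 6x5 + 719x6 ≥ 569   (manganese)
  x1, x2, x3, x4, x5, x6 ≥ 0.
The minimum-cost mix takes nothing from ferrosilicon, scrap grade B, scrap grade A — only ferrochrome, return scrap, silicomanganese. There the chromium, nickel, manganese constraints are tight.
So ferrochrome = 1.371 kg, return scrap = 0.9772 kg, silicomanganese = 0.7761 kg.
Hence cost = 2.5·1.371 + 0.25·0.9772 + 1.61·0.7761 = €4.9213.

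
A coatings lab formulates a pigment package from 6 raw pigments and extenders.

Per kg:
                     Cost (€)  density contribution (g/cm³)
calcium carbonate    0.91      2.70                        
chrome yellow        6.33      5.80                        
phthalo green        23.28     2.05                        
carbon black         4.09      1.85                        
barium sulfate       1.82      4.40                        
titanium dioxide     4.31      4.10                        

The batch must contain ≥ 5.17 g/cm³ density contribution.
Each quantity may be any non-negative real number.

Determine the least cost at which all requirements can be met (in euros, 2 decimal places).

Set it up as a linear program. Let x1 = kg of calcium carbonate, x2 = kg of chrome yellow, x3 = kg of phthalo green, x4 = kg of carbon black, x5 = kg of barium sulfate, x6 = kg of titanium dioxide.
min 0.91x1 + 6.33x2 + 23.28x3 + 4.09x4 + 1.82x5 + 4.31x6 subject to:
  2.7x1 + 5.8x2 + 2.05x3 + 1.85x4 + 4.4x5 + 4.1x6 ≥ 5.17   (density contribution)
  x1, x2, x3, x4, x5, x6 ≥ 0.
At the optimum only calcium carbonate is positive (chrome yellow, phthalo green, carbon black, barium sulfate, titanium dioxide = 0). Binding constraint: density contribution.
So calcium carbonate = 1.915 kg.
Objective = 0.91·1.915 = 1.7427.

€1.74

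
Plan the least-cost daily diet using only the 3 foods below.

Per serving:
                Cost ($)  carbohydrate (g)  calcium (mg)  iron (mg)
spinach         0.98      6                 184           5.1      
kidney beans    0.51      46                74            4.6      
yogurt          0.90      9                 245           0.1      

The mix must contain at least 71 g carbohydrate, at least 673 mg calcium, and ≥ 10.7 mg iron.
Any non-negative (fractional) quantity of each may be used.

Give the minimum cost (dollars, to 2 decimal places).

$3.02

Treat it as an LP. Let x1 = servings of spinach, x2 = servings of kidney beans, x3 = servings of yogurt.
Minimise 0.98x1 + 0.51x2 + 0.9x3 subject to:
  6x1 + 46x2 + 9x3 ≥ 71   (carbohydrate)
  184x1 + 74x2 + 245x3 ≥ 673   (calcium)
  5.1x1 + 4.6x2 + 0.1x3 ≥ 10.7   (iron)
  x1, x2, x3 ≥ 0.
The minimum-cost mix takes nothing from spinach — only kidney beans, yogurt. There the calcium and iron constraints are tight.
So kidney beans = 2.281 servings, yogurt = 2.058 servings.
Hence cost = 0.51·2.281 + 0.9·2.058 = $3.0155.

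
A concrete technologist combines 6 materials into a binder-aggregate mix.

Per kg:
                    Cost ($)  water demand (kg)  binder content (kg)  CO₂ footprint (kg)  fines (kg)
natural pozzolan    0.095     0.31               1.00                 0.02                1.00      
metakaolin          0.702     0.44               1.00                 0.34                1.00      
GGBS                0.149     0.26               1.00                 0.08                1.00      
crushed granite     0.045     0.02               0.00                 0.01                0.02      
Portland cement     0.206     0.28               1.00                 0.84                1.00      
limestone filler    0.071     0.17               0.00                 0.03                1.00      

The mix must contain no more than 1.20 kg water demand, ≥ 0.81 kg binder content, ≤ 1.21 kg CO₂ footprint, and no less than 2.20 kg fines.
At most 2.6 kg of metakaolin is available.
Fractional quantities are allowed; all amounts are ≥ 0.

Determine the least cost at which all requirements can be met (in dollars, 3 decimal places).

Set it up as a linear program. Let x1 = kg of natural pozzolan, x2 = kg of metakaolin, x3 = kg of GGBS, x4 = kg of crushed granite, x5 = kg of Portland cement, x6 = kg of limestone filler.
min 0.095x1 + 0.702x2 + 0.149x3 + 0.045x4 + 0.206x5 + 0.071x6 with:
  0.31x1 + 0.44x2 + 0.26x3 + 0.02x4 + 0.28x5 + 0.17x6 ≤ 1.2   (water demand)
  1x1 + 1x2 + 1x3 + 1x5 ≥ 0.81   (binder content)
  0.02x1 + 0.34x2 + 0.08x3 + 0.01x4 + 0.84x5 + 0.03x6 ≤ 1.21   (CO₂ footprint)
  1x1 + 1x2 + 1x3 + 0.02x4 + 1x5 + 1x6 ≥ 2.2   (fines)
  x2 ≤ 2.6
  x1, x2, x3, x4, x5, x6 ≥ 0.
The minimum-cost mix takes nothing from metakaolin, GGBS, crushed granite, Portland cement — only natural pozzolan, limestone filler. There the binder content and fines constraints are tight.
So natural pozzolan = 0.81 kg, limestone filler = 1.39 kg.
Hence cost = 0.095·0.81 + 0.071·1.39 = $0.17564.

$0.176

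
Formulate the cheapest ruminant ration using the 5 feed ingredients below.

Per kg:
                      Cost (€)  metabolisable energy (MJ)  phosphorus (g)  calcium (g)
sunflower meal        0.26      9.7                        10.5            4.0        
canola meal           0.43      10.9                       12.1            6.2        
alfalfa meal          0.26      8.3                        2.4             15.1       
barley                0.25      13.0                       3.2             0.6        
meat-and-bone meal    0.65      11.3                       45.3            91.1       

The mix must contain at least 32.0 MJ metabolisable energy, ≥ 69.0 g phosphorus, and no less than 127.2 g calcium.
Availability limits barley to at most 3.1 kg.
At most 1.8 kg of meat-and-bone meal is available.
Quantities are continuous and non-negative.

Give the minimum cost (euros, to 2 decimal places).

Let x1 = kg of sunflower meal, x2 = kg of canola meal, x3 = kg of alfalfa meal, x4 = kg of barley, x5 = kg of meat-and-bone meal.
Minimize 0.26x1 + 0.43x2 + 0.26x3 + 0.25x4 + 0.65x5 with:
  9.7x1 + 10.9x2 + 8.3x3 + 13x4 + 11.3x5 ≥ 32   (metabolisable energy)
  10.5x1 + 12.1x2 + 2.4x3 + 3.2x4 + 45.3x5 ≥ 69   (phosphorus)
  4x1 + 6.2x2 + 15.1x3 + 0.6x4 + 91.1x5 ≥ 127.2   (calcium)
  x4 ≤ 3.1
  x5 ≤ 1.8
  x1, x2, x3, x4, x5 ≥ 0.
The minimum-cost mix takes nothing from canola meal, alfalfa meal — only sunflower meal, barley, meat-and-bone meal. Binding constraints: metabolisable energy, phosphorus, calcium.
That vertex is x1 = 0.327, x4 = 1.022, x5 = 1.375.
Hence cost = 0.26·0.327 + 0.25·1.022 + 0.65·1.375 = €1.2343.

€1.23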